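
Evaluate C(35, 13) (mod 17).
0

Using Lucas' theorem:
Write n=35 and k=13 in base 17:
n in base 17: [2, 1]
k in base 17: [0, 13]
C(35,13) mod 17 = ∏ C(n_i, k_i) mod 17
Digit binomials (mod 17): C(2,0) = 1; C(1,13) = 0 (k_i > n_i)
Product: 1 × 0 = 0 ≡ 0 (mod 17)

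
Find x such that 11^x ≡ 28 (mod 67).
53

Baby-step giant-step with step n = ⌈√67⌉ = 9.
Baby steps 11^j mod 67 (j:value) for j=0..8: 0:1, 1:11, 2:54, 3:58, 4:35, 5:50, 6:14, 7:20, 8:19.
Giant-step multiplier: 11^(-9) ≡ 11^(66-9) = 11^57 ≡ 42 (mod 67).
Giant steps γ_i = 28·42^i mod 67: γ_0=28, γ_1=37, γ_2=13, γ_3=10, γ_4=18, γ_5=19 (in table at j=8).
x = i·n + j = 5·9 + 8 = 53.
Check: 11^53 ≡ 28 (mod 67).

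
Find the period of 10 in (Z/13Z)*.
6

13 is prime, so ord(10) divides φ(13) = 12.
Divisors of 12: 1, 2, 3, 4, 6, 12.
Repeated squaring: 10^1 ≡ 10, 10^2 ≡ 9, 10^4 ≡ 3, 10^8 ≡ 9 (mod 13).
Test 10^d mod 13 for each divisor d in increasing order:
10^1 ≡ 10
10^2 ≡ 9
10^3 = 10^2·10^1 ≡ 12
10^4 ≡ 3
10^6 = 10^4·10^2 ≡ 1  ← first divisor giving 1
The order is 6.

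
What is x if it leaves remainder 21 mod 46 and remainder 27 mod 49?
2183

Using Chinese Remainder Theorem:
M = 46 × 49 = 2254
M1 = 49, M2 = 46
y1 = 49^(-1) mod 46 = 31
y2 = 46^(-1) mod 49 = 16
x = (21×49×31 + 27×46×16) mod 2254 = 2183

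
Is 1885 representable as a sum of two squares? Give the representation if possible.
6² + 43² (a=6, b=43)

Factorization: 1885 = 5 × 13 × 29
By Fermat: n is sum of two squares iff every prime p ≡ 3 (mod 4) appears to even power.
All primes ≡ 3 (mod 4) appear to even power.
Search a = 0, 1, 2, … for 1885 - a² a perfect square: first hit at a = 6: 1885 - 36 = 1849 = 43².
1885 = 6² + 43² = 36 + 1849 ✓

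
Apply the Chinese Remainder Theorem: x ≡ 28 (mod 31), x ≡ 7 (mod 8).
183

Using Chinese Remainder Theorem:
M = 31 × 8 = 248
M1 = 8, M2 = 31
y1 = 8^(-1) mod 31 = 4
y2 = 31^(-1) mod 8 = 7
x = (28×8×4 + 7×31×7) mod 248 = 183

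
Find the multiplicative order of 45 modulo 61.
30

61 is prime, so ord(45) divides φ(61) = 60.
Divisors of 60: 1, 2, 3, 4, 5, 6, 10, 12, 15, 20, 30, 60.
Repeated squaring: 45^1 ≡ 45, 45^2 ≡ 12, 45^4 ≡ 22, 45^8 ≡ 57, 45^16 ≡ 16, 45^32 ≡ 12 (mod 61).
Test 45^d mod 61 for each divisor d in increasing order:
45^1 ≡ 45
45^2 ≡ 12
45^3 = 45^2·45^1 ≡ 52
45^4 ≡ 22
45^5 = 45^4·45^1 ≡ 14
45^6 = 45^4·45^2 ≡ 20
45^10 = 45^8·45^2 ≡ 13
45^12 = 45^8·45^4 ≡ 34
45^15 = 45^8·45^4·45^2·45^1 ≡ 60
45^20 = 45^16·45^4 ≡ 47
45^30 = 45^16·45^8·45^4·45^2 ≡ 1  ← first divisor giving 1
The order is 30.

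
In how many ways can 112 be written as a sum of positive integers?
761002156

p(n) counts ways to write n as a sum of positive integers (order ignored).
Euler's pentagonal recurrence: p(k) = p(k-1) + p(k-2) - p(k-5) - p(k-7) + p(k-12) + p(k-15) - ... (offsets j(3j∓1)/2, signs ++--, p(0)=1, p(<0)=0).
DP table for k = 0..111: p(0)=1, p(1)=1, p(2)=2, p(3)=3, p(4)=5, p(5)=7, p(6)=11, p(7)=15, p(8)=22, p(9)=30, p(10)=42, p(11)=56, p(12)=77, p(13)=101, p(14)=135, p(15)=176, p(16)=231, p(17)=297, p(18)=385, p(19)=490, p(20)=627, p(21)=792, p(22)=1002, p(23)=1255, p(24)=1575, p(25)=1958, p(26)=2436, p(27)=3010, p(28)=3718, p(29)=4565, p(30)=5604, p(31)=6842, p(32)=8349, p(33)=10143, p(34)=12310, p(35)=14883, p(36)=17977, p(37)=21637, p(38)=26015, p(39)=31185, p(40)=37338, p(41)=44583, p(42)=53174, p(43)=63261, p(44)=75175, p(45)=89134, p(46)=105558, p(47)=124754, p(48)=147273, p(49)=173525, p(50)=204226, p(51)=239943, p(52)=281589, p(53)=329931, p(54)=386155, p(55)=451276, p(56)=526823, p(57)=614154, p(58)=715220, p(59)=831820, p(60)=966467, p(61)=1121505, p(62)=1300156, p(63)=1505499, p(64)=1741630, p(65)=2012558, p(66)=2323520, p(67)=2679689, p(68)=3087735, p(69)=3554345, p(70)=4087968, p(71)=4697205, p(72)=5392783, p(73)=6185689, p(74)=7089500, p(75)=8118264, p(76)=9289091, p(77)=10619863, p(78)=12132164, p(79)=13848650, p(80)=15796476, p(81)=18004327, p(82)=20506255, p(83)=23338469, p(84)=26543660, p(85)=30167357, p(86)=34262962, p(87)=38887673, p(88)=44108109, p(89)=49995925, p(90)=56634173, p(91)=64112359, p(92)=72533807, p(93)=82010177, p(94)=92669720, p(95)=104651419, p(96)=118114304, p(97)=133230930, p(98)=150198136, p(99)=169229875, p(100)=190569292, p(101)=214481126, p(102)=241265379, p(103)=271248950, p(104)=304801365, p(105)=342325709, p(106)=384276336, p(107)=431149389, p(108)=483502844, p(109)=541946240, p(110)=607163746, p(111)=679903203.
Final step: p(112) = p(111) + p(110) - p(107) - p(105) + p(100) + p(97) - p(90) - p(86) + p(77) + p(72) - p(61) - p(55) + p(42) + p(35) - p(20) - p(12)
= 679903203 + 607163746 - 431149389 - 342325709 + 190569292 + 133230930 - 56634173 - 34262962 + 10619863 + 5392783 - 1121505 - 451276 + 53174 + 14883 - 627 - 77
= 761002156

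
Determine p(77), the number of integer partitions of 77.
10619863

p(n) counts ways to write n as a sum of positive integers (order ignored).
Euler's pentagonal recurrence: p(k) = p(k-1) + p(k-2) - p(k-5) - p(k-7) + p(k-12) + p(k-15) - ... (offsets j(3j∓1)/2, signs ++--, p(0)=1, p(<0)=0).
DP table for k = 0..76: p(0)=1, p(1)=1, p(2)=2, p(3)=3, p(4)=5, p(5)=7, p(6)=11, p(7)=15, p(8)=22, p(9)=30, p(10)=42, p(11)=56, p(12)=77, p(13)=101, p(14)=135, p(15)=176, p(16)=231, p(17)=297, p(18)=385, p(19)=490, p(20)=627, p(21)=792, p(22)=1002, p(23)=1255, p(24)=1575, p(25)=1958, p(26)=2436, p(27)=3010, p(28)=3718, p(29)=4565, p(30)=5604, p(31)=6842, p(32)=8349, p(33)=10143, p(34)=12310, p(35)=14883, p(36)=17977, p(37)=21637, p(38)=26015, p(39)=31185, p(40)=37338, p(41)=44583, p(42)=53174, p(43)=63261, p(44)=75175, p(45)=89134, p(46)=105558, p(47)=124754, p(48)=147273, p(49)=173525, p(50)=204226, p(51)=239943, p(52)=281589, p(53)=329931, p(54)=386155, p(55)=451276, p(56)=526823, p(57)=614154, p(58)=715220, p(59)=831820, p(60)=966467, p(61)=1121505, p(62)=1300156, p(63)=1505499, p(64)=1741630, p(65)=2012558, p(66)=2323520, p(67)=2679689, p(68)=3087735, p(69)=3554345, p(70)=4087968, p(71)=4697205, p(72)=5392783, p(73)=6185689, p(74)=7089500, p(75)=8118264, p(76)=9289091.
Final step: p(77) = p(76) + p(75) - p(72) - p(70) + p(65) + p(62) - p(55) - p(51) + p(42) + p(37) - p(26) - p(20) + p(7) + p(0)
= 9289091 + 8118264 - 5392783 - 4087968 + 2012558 + 1300156 - 451276 - 239943 + 53174 + 21637 - 2436 - 627 + 15 + 1
= 10619863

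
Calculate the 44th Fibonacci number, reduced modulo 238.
123

Matrix identity: Q^n = [[F_(n+1), F_n], [F_n, F_(n-1)]] with Q = [[1,1],[1,0]].
n = 44 = 101100₂. Square-and-multiply, entries mod 238:
Q^1 = [[1,1],[1,0]]
Q^2 = (Q^1)² = [[2,1],[1,1]]
Q^5 = (Q^2)²·Q = [[8,5],[5,3]]
Q^11 = (Q^5)²·Q = [[144,89],[89,55]]
Q^22 = (Q^11)² = [[97,99],[99,236]]
Q^44 = (Q^22)² = [[170,123],[123,47]]
F_44 mod 238 = Q^44[0][1] = 123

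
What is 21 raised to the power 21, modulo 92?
57

Repeated squaring. Binary of 21 = 10101.
21^1 ≡ 21 (mod 92); 21^2 ≡ 73 (mod 92); 21^4 ≡ 85 (mod 92); 21^8 ≡ 49 (mod 92); 21^16 ≡ 9 (mod 92)
21^21 = 21^1 × 21^4 × 21^16 ≡ 57 (mod 92)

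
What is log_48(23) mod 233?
120

Baby-step giant-step with step n = ⌈√233⌉ = 16.
Baby steps 48^j mod 233 (j:value) for j=0..15: 0:1, 1:48, 2:207, 3:150, 4:210, 5:61, 6:132, 7:45, 8:63, 9:228, 10:226, 11:130, 12:182, 13:115, 14:161, 15:39.
Giant-step multiplier: 48^(-16) ≡ 48^(232-16) = 48^216 ≡ 204 (mod 233).
Giant steps γ_i = 23·204^i mod 233: γ_0=23, γ_1=32, γ_2=4, γ_3=117, γ_4=102, γ_5=71, γ_6=38, γ_7=63 (in table at j=8).
x = i·n + j = 7·16 + 8 = 120.
Check: 48^120 ≡ 23 (mod 233).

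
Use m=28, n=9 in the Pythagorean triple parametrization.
(703, 504, 865)

Euclid's formula: a = m² - n², b = 2mn, c = m² + n²
m = 28, n = 9
a = 28² - 9² = 784 - 81 = 703
b = 2 × 28 × 9 = 504
c = 28² + 9² = 784 + 81 = 865
Verification: 703² + 504² = 494209 + 254016 = 748225 = 865² ✓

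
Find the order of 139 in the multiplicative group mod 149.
148

149 is prime, so ord(139) divides φ(149) = 148.
Divisors of 148: 1, 2, 4, 37, 74, 148.
Repeated squaring: 139^1 ≡ 139, 139^2 ≡ 100, 139^4 ≡ 17, 139^8 ≡ 140, 139^16 ≡ 81, 139^32 ≡ 5, 139^64 ≡ 25, 139^128 ≡ 29 (mod 149).
Test 139^d mod 149 for each divisor d in increasing order:
139^1 ≡ 139
139^2 ≡ 100
139^4 ≡ 17
139^37 = 139^32·139^4·139^1 ≡ 44
139^74 = 139^64·139^8·139^2 ≡ 148
139^148 = 139^128·139^16·139^4 ≡ 1  ← first divisor giving 1
The order is 148.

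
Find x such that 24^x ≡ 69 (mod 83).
28

Baby-step giant-step with step n = ⌈√83⌉ = 10.
Baby steps 24^j mod 83 (j:value) for j=0..9: 0:1, 1:24, 2:78, 3:46, 4:25, 5:19, 6:41, 7:71, 8:44, 9:60.
Giant-step multiplier: 24^(-10) ≡ 24^(82-10) = 24^72 ≡ 63 (mod 83).
Giant steps γ_i = 69·63^i mod 83: γ_0=69, γ_1=31, γ_2=44 (in table at j=8).
x = i·n + j = 2·10 + 8 = 28.
Check: 24^28 ≡ 69 (mod 83).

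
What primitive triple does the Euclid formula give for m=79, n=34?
(5085, 5372, 7397)

Euclid's formula: a = m² - n², b = 2mn, c = m² + n²
m = 79, n = 34
a = 79² - 34² = 6241 - 1156 = 5085
b = 2 × 79 × 34 = 5372
c = 79² + 34² = 6241 + 1156 = 7397
Verification: 5085² + 5372² = 25857225 + 28858384 = 54715609 = 7397² ✓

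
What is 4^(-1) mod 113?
85

gcd(4, 113) = 1, so the inverse exists.
Extended Euclidean algorithm on (113, 4):
113 = 28 × 4 + 1  ⟹  1 = (1)·113 + (-28)·4
So (-28)·4 ≡ 1 (mod 113), i.e. 4^(-1) ≡ -28 ≡ 85 (mod 113).
Check: 4 × 85 = 340 ≡ 1 (mod 113)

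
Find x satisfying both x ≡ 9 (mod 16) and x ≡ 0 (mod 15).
105

Using Chinese Remainder Theorem:
M = 16 × 15 = 240
M1 = 15, M2 = 16
y1 = 15^(-1) mod 16 = 15
y2 = 16^(-1) mod 15 = 1
x = (9×15×15 + 0×16×1) mod 240 = 105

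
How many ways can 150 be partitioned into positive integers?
40853235313

p(n) counts ways to write n as a sum of positive integers (order ignored).
Euler's pentagonal recurrence: p(k) = p(k-1) + p(k-2) - p(k-5) - p(k-7) + p(k-12) + p(k-15) - ... (offsets j(3j∓1)/2, signs ++--, p(0)=1, p(<0)=0).
DP table for k = 0..149: p(0)=1, p(1)=1, p(2)=2, p(3)=3, p(4)=5, p(5)=7, p(6)=11, p(7)=15, p(8)=22, p(9)=30, p(10)=42, p(11)=56, p(12)=77, p(13)=101, p(14)=135, p(15)=176, p(16)=231, p(17)=297, p(18)=385, p(19)=490, p(20)=627, p(21)=792, p(22)=1002, p(23)=1255, p(24)=1575, p(25)=1958, p(26)=2436, p(27)=3010, p(28)=3718, p(29)=4565, p(30)=5604, p(31)=6842, p(32)=8349, p(33)=10143, p(34)=12310, p(35)=14883, p(36)=17977, p(37)=21637, p(38)=26015, p(39)=31185, p(40)=37338, p(41)=44583, p(42)=53174, p(43)=63261, p(44)=75175, p(45)=89134, p(46)=105558, p(47)=124754, p(48)=147273, p(49)=173525, p(50)=204226, p(51)=239943, p(52)=281589, p(53)=329931, p(54)=386155, p(55)=451276, p(56)=526823, p(57)=614154, p(58)=715220, p(59)=831820, p(60)=966467, p(61)=1121505, p(62)=1300156, p(63)=1505499, p(64)=1741630, p(65)=2012558, p(66)=2323520, p(67)=2679689, p(68)=3087735, p(69)=3554345, p(70)=4087968, p(71)=4697205, p(72)=5392783, p(73)=6185689, p(74)=7089500, p(75)=8118264, p(76)=9289091, p(77)=10619863, p(78)=12132164, p(79)=13848650, p(80)=15796476, p(81)=18004327, p(82)=20506255, p(83)=23338469, p(84)=26543660, p(85)=30167357, p(86)=34262962, p(87)=38887673, p(88)=44108109, p(89)=49995925, p(90)=56634173, p(91)=64112359, p(92)=72533807, p(93)=82010177, p(94)=92669720, p(95)=104651419, p(96)=118114304, p(97)=133230930, p(98)=150198136, p(99)=169229875, p(100)=190569292, p(101)=214481126, p(102)=241265379, p(103)=271248950, p(104)=304801365, p(105)=342325709, p(106)=384276336, p(107)=431149389, p(108)=483502844, p(109)=541946240, p(110)=607163746, p(111)=679903203, p(112)=761002156, p(113)=851376628, p(114)=952050665, p(115)=1064144451, p(116)=1188908248, p(117)=1327710076, p(118)=1482074143, p(119)=1653668665, p(120)=1844349560, p(121)=2056148051, p(122)=2291320912, p(123)=2552338241, p(124)=2841940500, p(125)=3163127352, p(126)=3519222692, p(127)=3913864295, p(128)=4351078600, p(129)=4835271870, p(130)=5371315400, p(131)=5964539504, p(132)=6620830889, p(133)=7346629512, p(134)=8149040695, p(135)=9035836076, p(136)=10015581680, p(137)=11097645016, p(138)=12292341831, p(139)=13610949895, p(140)=15065878135, p(141)=16670689208, p(142)=18440293320, p(143)=20390982757, p(144)=22540654445, p(145)=24908858009, p(146)=27517052599, p(147)=30388671978, p(148)=33549419497, p(149)=37027355200.
Final step: p(150) = p(149) + p(148) - p(145) - p(143) + p(138) + p(135) - p(128) - p(124) + p(115) + p(110) - p(99) - p(93) + p(80) + p(73) - p(58) - p(50) + p(33) + p(24) - p(5)
= 37027355200 + 33549419497 - 24908858009 - 20390982757 + 12292341831 + 9035836076 - 4351078600 - 2841940500 + 1064144451 + 607163746 - 169229875 - 82010177 + 15796476 + 6185689 - 715220 - 204226 + 10143 + 1575 - 7
= 40853235313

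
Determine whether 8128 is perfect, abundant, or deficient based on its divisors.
perfect

Proper divisors of 8128: sum = 1 + 2 + 4 + 8 + 16 + 32 + 64 + 127 + 254 + 508 + 1016 + 2032 + 4064 = 8128
Since 8128 = 8128, 8128 is perfect.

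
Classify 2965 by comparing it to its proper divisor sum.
deficient

Proper divisors of 2965: sum = 1 + 5 + 593 = 599
Since 599 < 2965, 2965 is deficient.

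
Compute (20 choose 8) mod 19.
0

Using Lucas' theorem:
Write n=20 and k=8 in base 19:
n in base 19: [1, 1]
k in base 19: [0, 8]
C(20,8) mod 19 = ∏ C(n_i, k_i) mod 19
Digit binomials (mod 19): C(1,0) = 1; C(1,8) = 0 (k_i > n_i)
Product: 1 × 0 = 0 ≡ 0 (mod 19)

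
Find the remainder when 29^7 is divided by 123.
101

Repeated squaring. Binary of 7 = 111.
29^1 ≡ 29 (mod 123); 29^2 ≡ 103 (mod 123); 29^4 ≡ 31 (mod 123)
29^7 = 29^1 × 29^2 × 29^4 ≡ 101 (mod 123)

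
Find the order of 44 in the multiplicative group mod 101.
20

101 is prime, so ord(44) divides φ(101) = 100.
Divisors of 100: 1, 2, 4, 5, 10, 20, 25, 50, 100.
Repeated squaring: 44^1 ≡ 44, 44^2 ≡ 17, 44^4 ≡ 87, 44^8 ≡ 95, 44^16 ≡ 36, 44^32 ≡ 84, 44^64 ≡ 87 (mod 101).
Test 44^d mod 101 for each divisor d in increasing order:
44^1 ≡ 44
44^2 ≡ 17
44^4 ≡ 87
44^5 = 44^4·44^1 ≡ 91
44^10 = 44^8·44^2 ≡ 100
44^20 = 44^16·44^4 ≡ 1  ← first divisor giving 1
The order is 20.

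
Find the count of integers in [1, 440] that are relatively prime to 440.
160

440 = 2^3 × 5 × 11
φ(n) = n × ∏(1 - 1/p) for each prime p dividing n
φ(440) = 440 × (1 - 1/2) × (1 - 1/5) × (1 - 1/11) = 160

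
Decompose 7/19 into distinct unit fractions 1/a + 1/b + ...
1/3 + 1/29 + 1/1653

Greedy algorithm:
7/19: ceiling(19/7) = 3, use 1/3
2/57: ceiling(57/2) = 29, use 1/29
1/1653: ceiling(1653/1) = 1653, use 1/1653
Result: 7/19 = 1/3 + 1/29 + 1/1653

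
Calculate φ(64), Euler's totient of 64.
32

64 = 2^6
φ(n) = n × ∏(1 - 1/p) for each prime p dividing n
φ(64) = 64 × (1 - 1/2) = 32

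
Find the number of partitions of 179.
625846753120

p(n) counts ways to write n as a sum of positive integers (order ignored).
Euler's pentagonal recurrence: p(k) = p(k-1) + p(k-2) - p(k-5) - p(k-7) + p(k-12) + p(k-15) - ... (offsets j(3j∓1)/2, signs ++--, p(0)=1, p(<0)=0).
DP table for k = 0..178: p(0)=1, p(1)=1, p(2)=2, p(3)=3, p(4)=5, p(5)=7, p(6)=11, p(7)=15, p(8)=22, p(9)=30, p(10)=42, p(11)=56, p(12)=77, p(13)=101, p(14)=135, p(15)=176, p(16)=231, p(17)=297, p(18)=385, p(19)=490, p(20)=627, p(21)=792, p(22)=1002, p(23)=1255, p(24)=1575, p(25)=1958, p(26)=2436, p(27)=3010, p(28)=3718, p(29)=4565, p(30)=5604, p(31)=6842, p(32)=8349, p(33)=10143, p(34)=12310, p(35)=14883, p(36)=17977, p(37)=21637, p(38)=26015, p(39)=31185, p(40)=37338, p(41)=44583, p(42)=53174, p(43)=63261, p(44)=75175, p(45)=89134, p(46)=105558, p(47)=124754, p(48)=147273, p(49)=173525, p(50)=204226, p(51)=239943, p(52)=281589, p(53)=329931, p(54)=386155, p(55)=451276, p(56)=526823, p(57)=614154, p(58)=715220, p(59)=831820, p(60)=966467, p(61)=1121505, p(62)=1300156, p(63)=1505499, p(64)=1741630, p(65)=2012558, p(66)=2323520, p(67)=2679689, p(68)=3087735, p(69)=3554345, p(70)=4087968, p(71)=4697205, p(72)=5392783, p(73)=6185689, p(74)=7089500, p(75)=8118264, p(76)=9289091, p(77)=10619863, p(78)=12132164, p(79)=13848650, p(80)=15796476, p(81)=18004327, p(82)=20506255, p(83)=23338469, p(84)=26543660, p(85)=30167357, p(86)=34262962, p(87)=38887673, p(88)=44108109, p(89)=49995925, p(90)=56634173, p(91)=64112359, p(92)=72533807, p(93)=82010177, p(94)=92669720, p(95)=104651419, p(96)=118114304, p(97)=133230930, p(98)=150198136, p(99)=169229875, p(100)=190569292, p(101)=214481126, p(102)=241265379, p(103)=271248950, p(104)=304801365, p(105)=342325709, p(106)=384276336, p(107)=431149389, p(108)=483502844, p(109)=541946240, p(110)=607163746, p(111)=679903203, p(112)=761002156, p(113)=851376628, p(114)=952050665, p(115)=1064144451, p(116)=1188908248, p(117)=1327710076, p(118)=1482074143, p(119)=1653668665, p(120)=1844349560, p(121)=2056148051, p(122)=2291320912, p(123)=2552338241, p(124)=2841940500, p(125)=3163127352, p(126)=3519222692, p(127)=3913864295, p(128)=4351078600, p(129)=4835271870, p(130)=5371315400, p(131)=5964539504, p(132)=6620830889, p(133)=7346629512, p(134)=8149040695, p(135)=9035836076, p(136)=10015581680, p(137)=11097645016, p(138)=12292341831, p(139)=13610949895, p(140)=15065878135, p(141)=16670689208, p(142)=18440293320, p(143)=20390982757, p(144)=22540654445, p(145)=24908858009, p(146)=27517052599, p(147)=30388671978, p(148)=33549419497, p(149)=37027355200, p(150)=40853235313, p(151)=45060624582, p(152)=49686288421, p(153)=54770336324, p(154)=60356673280, p(155)=66493182097, p(156)=73232243759, p(157)=80630964769, p(158)=88751778802, p(159)=97662728555, p(160)=107438159466, p(161)=118159068427, p(162)=129913904637, p(163)=142798995930, p(164)=156919475295, p(165)=172389800255, p(166)=189334822579, p(167)=207890420102, p(168)=228204732751, p(169)=250438925115, p(170)=274768617130, p(171)=301384802048, p(172)=330495499613, p(173)=362326859895, p(174)=397125074750, p(175)=435157697830, p(176)=476715857290, p(177)=522115831195, p(178)=571701605655.
Final step: p(179) = p(178) + p(177) - p(174) - p(172) + p(167) + p(164) - p(157) - p(153) + p(144) + p(139) - p(128) - p(122) + p(109) + p(102) - p(87) - p(79) + p(62) + p(53) - p(34) - p(24) + p(3)
= 571701605655 + 522115831195 - 397125074750 - 330495499613 + 207890420102 + 156919475295 - 80630964769 - 54770336324 + 22540654445 + 13610949895 - 4351078600 - 2291320912 + 541946240 + 241265379 - 38887673 - 13848650 + 1300156 + 329931 - 12310 - 1575 + 3
= 625846753120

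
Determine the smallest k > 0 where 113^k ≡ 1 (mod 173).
86

173 is prime, so ord(113) divides φ(173) = 172.
Divisors of 172: 1, 2, 4, 43, 86, 172.
Repeated squaring: 113^1 ≡ 113, 113^2 ≡ 140, 113^4 ≡ 51, 113^8 ≡ 6, 113^16 ≡ 36, 113^32 ≡ 85, 113^64 ≡ 132, 113^128 ≡ 124 (mod 173).
Test 113^d mod 173 for each divisor d in increasing order:
113^1 ≡ 113
113^2 ≡ 140
113^4 ≡ 51
113^43 = 113^32·113^8·113^2·113^1 ≡ 172
113^86 = 113^64·113^16·113^4·113^2 ≡ 1  ← first divisor giving 1
The order is 86.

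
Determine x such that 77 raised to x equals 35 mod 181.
63

Baby-step giant-step with step n = ⌈√181⌉ = 14.
Baby steps 77^j mod 181 (j:value) for j=0..13: 0:1, 1:77, 2:137, 3:51, 4:126, 5:109, 6:67, 7:91, 8:129, 9:159, 10:116, 11:63, 12:145, 13:124.
Giant-step multiplier: 77^(-14) ≡ 77^(180-14) = 77^166 ≡ 4 (mod 181).
Giant steps γ_i = 35·4^i mod 181: γ_0=35, γ_1=140, γ_2=17, γ_3=68, γ_4=91 (in table at j=7).
x = i·n + j = 4·14 + 7 = 63.
Check: 77^63 ≡ 35 (mod 181).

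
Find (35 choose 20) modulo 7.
0

Using Lucas' theorem:
Write n=35 and k=20 in base 7:
n in base 7: [5, 0]
k in base 7: [2, 6]
C(35,20) mod 7 = ∏ C(n_i, k_i) mod 7
Digit binomials (mod 7): C(5,2) = 10 ≡ 3; C(0,6) = 0 (k_i > n_i)
Product: 3 × 0 = 0 ≡ 0 (mod 7)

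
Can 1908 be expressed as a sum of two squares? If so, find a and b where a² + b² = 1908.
12² + 42² (a=12, b=42)

Factorization: 1908 = 2^2 × 3^2 × 53
By Fermat: n is sum of two squares iff every prime p ≡ 3 (mod 4) appears to even power.
All primes ≡ 3 (mod 4) appear to even power.
Search a = 0, 1, 2, … for 1908 - a² a perfect square: first hit at a = 12: 1908 - 144 = 1764 = 42².
1908 = 12² + 42² = 144 + 1764 ✓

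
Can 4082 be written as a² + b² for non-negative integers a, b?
19² + 61² (a=19, b=61)

Factorization: 4082 = 2 × 13 × 157
By Fermat: n is sum of two squares iff every prime p ≡ 3 (mod 4) appears to even power.
All primes ≡ 3 (mod 4) appear to even power.
Search a = 0, 1, 2, … for 4082 - a² a perfect square: first hit at a = 19: 4082 - 361 = 3721 = 61².
4082 = 19² + 61² = 361 + 3721 ✓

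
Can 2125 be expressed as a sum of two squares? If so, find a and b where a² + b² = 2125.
3² + 46² (a=3, b=46)

Factorization: 2125 = 5^3 × 17
By Fermat: n is sum of two squares iff every prime p ≡ 3 (mod 4) appears to even power.
All primes ≡ 3 (mod 4) appear to even power.
Search a = 0, 1, 2, … for 2125 - a² a perfect square: first hit at a = 3: 2125 - 9 = 2116 = 46².
2125 = 3² + 46² = 9 + 2116 ✓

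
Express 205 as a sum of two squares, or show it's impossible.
3² + 14² (a=3, b=14)

Factorization: 205 = 5 × 41
By Fermat: n is sum of two squares iff every prime p ≡ 3 (mod 4) appears to even power.
All primes ≡ 3 (mod 4) appear to even power.
Search a = 0, 1, 2, … for 205 - a² a perfect square: first hit at a = 3: 205 - 9 = 196 = 14².
205 = 3² + 14² = 9 + 196 ✓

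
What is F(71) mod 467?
428

Matrix identity: Q^n = [[F_(n+1), F_n], [F_n, F_(n-1)]] with Q = [[1,1],[1,0]].
n = 71 = 1000111₂. Square-and-multiply, entries mod 467:
Q^1 = [[1,1],[1,0]]
Q^2 = (Q^1)² = [[2,1],[1,1]]
Q^4 = (Q^2)² = [[5,3],[3,2]]
Q^8 = (Q^4)² = [[34,21],[21,13]]
Q^17 = (Q^8)²·Q = [[249,196],[196,53]]
Q^35 = (Q^17)²·Q = [[362,12],[12,350]]
Q^71 = (Q^35)²·Q = [[99,428],[428,138]]
F_71 mod 467 = Q^71[0][1] = 428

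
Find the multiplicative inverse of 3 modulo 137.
46

gcd(3, 137) = 1, so the inverse exists.
Extended Euclidean algorithm on (137, 3):
137 = 45 × 3 + 2  ⟹  2 = (1)·137 + (-45)·3
3 = 1 × 2 + 1  ⟹  1 = (-1)·137 + (46)·3
So (46)·3 ≡ 1 (mod 137), i.e. 3^(-1) ≡ 46 (mod 137).
Check: 3 × 46 = 138 ≡ 1 (mod 137)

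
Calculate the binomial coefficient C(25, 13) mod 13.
1

Using Lucas' theorem:
Write n=25 and k=13 in base 13:
n in base 13: [1, 12]
k in base 13: [1, 0]
C(25,13) mod 13 = ∏ C(n_i, k_i) mod 13
Digit binomials (mod 13): C(1,1) = 1; C(12,0) = 1
Product: 1 × 1 = 1 ≡ 1 (mod 13)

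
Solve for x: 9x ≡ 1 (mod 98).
11

gcd(9, 98) = 1, so the inverse exists.
Extended Euclidean algorithm on (98, 9):
98 = 10 × 9 + 8  ⟹  8 = (1)·98 + (-10)·9
9 = 1 × 8 + 1  ⟹  1 = (-1)·98 + (11)·9
So (11)·9 ≡ 1 (mod 98), i.e. 9^(-1) ≡ 11 (mod 98).
Check: 9 × 11 = 99 ≡ 1 (mod 98)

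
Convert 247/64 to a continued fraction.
[3; 1, 6, 9]

Euclidean algorithm steps:
247 = 3 × 64 + 55
64 = 1 × 55 + 9
55 = 6 × 9 + 1
9 = 9 × 1 + 0
Continued fraction: [3; 1, 6, 9]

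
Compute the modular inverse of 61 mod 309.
76

gcd(61, 309) = 1, so the inverse exists.
Extended Euclidean algorithm on (309, 61):
309 = 5 × 61 + 4  ⟹  4 = (1)·309 + (-5)·61
61 = 15 × 4 + 1  ⟹  1 = (-15)·309 + (76)·61
So (76)·61 ≡ 1 (mod 309), i.e. 61^(-1) ≡ 76 (mod 309).
Check: 61 × 76 = 4636 ≡ 1 (mod 309)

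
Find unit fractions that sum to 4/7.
1/2 + 1/14

Greedy algorithm:
4/7: ceiling(7/4) = 2, use 1/2
1/14: ceiling(14/1) = 14, use 1/14
Result: 4/7 = 1/2 + 1/14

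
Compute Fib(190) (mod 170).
55

Matrix identity: Q^n = [[F_(n+1), F_n], [F_n, F_(n-1)]] with Q = [[1,1],[1,0]].
n = 190 = 10111110₂. Square-and-multiply, entries mod 170:
Q^1 = [[1,1],[1,0]]
Q^2 = (Q^1)² = [[2,1],[1,1]]
Q^5 = (Q^2)²·Q = [[8,5],[5,3]]
Q^11 = (Q^5)²·Q = [[144,89],[89,55]]
Q^23 = (Q^11)²·Q = [[128,97],[97,31]]
Q^47 = (Q^23)²·Q = [[76,123],[123,123]]
Q^95 = (Q^47)²·Q = [[162,165],[165,167]]
Q^190 = (Q^95)² = [[89,55],[55,34]]
F_190 mod 170 = Q^190[0][1] = 55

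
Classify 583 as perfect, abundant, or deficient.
deficient

Proper divisors of 583: sum = 1 + 11 + 53 = 65
Since 65 < 583, 583 is deficient.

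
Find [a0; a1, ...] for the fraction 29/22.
[1; 3, 7]

Euclidean algorithm steps:
29 = 1 × 22 + 7
22 = 3 × 7 + 1
7 = 7 × 1 + 0
Continued fraction: [1; 3, 7]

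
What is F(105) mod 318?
214

Matrix identity: Q^n = [[F_(n+1), F_n], [F_n, F_(n-1)]] with Q = [[1,1],[1,0]].
n = 105 = 1101001₂. Square-and-multiply, entries mod 318:
Q^1 = [[1,1],[1,0]]
Q^3 = (Q^1)²·Q = [[3,2],[2,1]]
Q^6 = (Q^3)² = [[13,8],[8,5]]
Q^13 = (Q^6)²·Q = [[59,233],[233,144]]
Q^26 = (Q^13)² = [[212,235],[235,295]]
Q^52 = (Q^26)² = [[317,213],[213,104]]
Q^105 = (Q^52)²·Q = [[211,214],[214,315]]
F_105 mod 318 = Q^105[0][1] = 214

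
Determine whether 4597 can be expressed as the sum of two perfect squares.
41² + 54² (a=41, b=54)

Factorization: 4597 = 4597
By Fermat: n is sum of two squares iff every prime p ≡ 3 (mod 4) appears to even power.
All primes ≡ 3 (mod 4) appear to even power.
Search a = 0, 1, 2, … for 4597 - a² a perfect square: first hit at a = 41: 4597 - 1681 = 2916 = 54².
4597 = 41² + 54² = 1681 + 2916 ✓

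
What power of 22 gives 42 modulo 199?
123

Baby-step giant-step with step n = ⌈√199⌉ = 15.
Baby steps 22^j mod 199 (j:value) for j=0..14: 0:1, 1:22, 2:86, 3:101, 4:33, 5:129, 6:52, 7:149, 8:94, 9:78, 10:124, 11:141, 12:117, 13:186, 14:112.
Giant-step multiplier: 22^(-15) ≡ 22^(198-15) = 22^183 ≡ 55 (mod 199).
Giant steps γ_i = 42·55^i mod 199: γ_0=42, γ_1=121, γ_2=88, γ_3=64, γ_4=137, γ_5=172, γ_6=107, γ_7=114, γ_8=101 (in table at j=3).
x = i·n + j = 8·15 + 3 = 123.
Check: 22^123 ≡ 42 (mod 199).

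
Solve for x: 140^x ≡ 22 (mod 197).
82

Baby-step giant-step with step n = ⌈√197⌉ = 15.
Baby steps 140^j mod 197 (j:value) for j=0..14: 0:1, 1:140, 2:97, 3:184, 4:150, 5:118, 6:169, 7:20, 8:42, 9:167, 10:134, 11:45, 12:193, 13:31, 14:6.
Giant-step multiplier: 140^(-15) ≡ 140^(196-15) = 140^181 ≡ 72 (mod 197).
Giant steps γ_i = 22·72^i mod 197: γ_0=22, γ_1=8, γ_2=182, γ_3=102, γ_4=55, γ_5=20 (in table at j=7).
x = i·n + j = 5·15 + 7 = 82.
Check: 140^82 ≡ 22 (mod 197).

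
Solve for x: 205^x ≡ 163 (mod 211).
118

Baby-step giant-step with step n = ⌈√211⌉ = 15.
Baby steps 205^j mod 211 (j:value) for j=0..14: 0:1, 1:205, 2:36, 3:206, 4:30, 5:31, 6:25, 7:61, 8:56, 9:86, 10:117, 11:142, 12:203, 13:48, 14:134.
Giant-step multiplier: 205^(-15) ≡ 205^(210-15) = 205^195 ≡ 153 (mod 211).
Giant steps γ_i = 163·153^i mod 211: γ_0=163, γ_1=41, γ_2=154, γ_3=141, γ_4=51, γ_5=207, γ_6=21, γ_7=48 (in table at j=13).
x = i·n + j = 7·15 + 13 = 118.
Check: 205^118 ≡ 163 (mod 211).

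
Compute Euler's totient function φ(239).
238

239 = 239
φ(n) = n × ∏(1 - 1/p) for each prime p dividing n
φ(239) = 239 × (1 - 1/239) = 238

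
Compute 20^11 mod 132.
20

Repeated squaring. Binary of 11 = 1011.
20^1 ≡ 20 (mod 132); 20^2 ≡ 4 (mod 132); 20^4 ≡ 16 (mod 132); 20^8 ≡ 124 (mod 132)
20^11 = 20^1 × 20^2 × 20^8 ≡ 20 (mod 132)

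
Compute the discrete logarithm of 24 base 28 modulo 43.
8

Baby-step giant-step with step n = ⌈√43⌉ = 7.
Baby steps 28^j mod 43 (j:value) for j=0..6: 0:1, 1:28, 2:10, 3:22, 4:14, 5:5, 6:11.
Giant-step multiplier: 28^(-7) ≡ 28^(42-7) = 28^35 ≡ 37 (mod 43).
Giant steps γ_i = 24·37^i mod 43: γ_0=24, γ_1=28 (in table at j=1).
x = i·n + j = 1·7 + 1 = 8.
Check: 28^8 ≡ 24 (mod 43).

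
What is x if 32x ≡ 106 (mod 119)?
x ≡ 100 (mod 119)

gcd(32, 119) = 1, which divides 106, so solutions exist.
Find 32^(-1) mod 119 by the extended Euclidean algorithm:
119 = 3 × 32 + 23  ⟹  23 = (1)·119 + (-3)·32
32 = 1 × 23 + 9  ⟹  9 = (-1)·119 + (4)·32
23 = 2 × 9 + 5  ⟹  5 = (3)·119 + (-11)·32
9 = 1 × 5 + 4  ⟹  4 = (-4)·119 + (15)·32
5 = 1 × 4 + 1  ⟹  1 = (7)·119 + (-26)·32
So (-26)·32 ≡ 1 (mod 119), i.e. 32^(-1) ≡ -26 ≡ 93 (mod 119).
x ≡ 93 × 106 = 9858 ≡ 100 (mod 119).
Check: 32 × 100 = 3200 ≡ 106 (mod 119).
Unique solution: x ≡ 100 (mod 119)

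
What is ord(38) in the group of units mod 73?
36

73 is prime, so ord(38) divides φ(73) = 72.
Divisors of 72: 1, 2, 3, 4, 6, 8, 9, 12, 18, 24, 36, 72.
Repeated squaring: 38^1 ≡ 38, 38^2 ≡ 57, 38^4 ≡ 37, 38^8 ≡ 55, 38^16 ≡ 32, 38^32 ≡ 2, 38^64 ≡ 4 (mod 73).
Test 38^d mod 73 for each divisor d in increasing order:
38^1 ≡ 38
38^2 ≡ 57
38^3 = 38^2·38^1 ≡ 49
38^4 ≡ 37
38^6 = 38^4·38^2 ≡ 65
38^8 ≡ 55
38^9 = 38^8·38^1 ≡ 46
38^12 = 38^8·38^4 ≡ 64
38^18 = 38^16·38^2 ≡ 72
38^24 = 38^16·38^8 ≡ 8
38^36 = 38^32·38^4 ≡ 1  ← first divisor giving 1
The order is 36.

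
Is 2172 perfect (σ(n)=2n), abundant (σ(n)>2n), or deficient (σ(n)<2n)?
abundant

Proper divisors of 2172: sum = 1 + 2 + 3 + 4 + 6 + 12 + 181 + 362 + 543 + 724 + 1086 = 2924
Since 2924 > 2172, 2172 is abundant.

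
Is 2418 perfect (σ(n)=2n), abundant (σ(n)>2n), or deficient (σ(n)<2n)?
abundant

Proper divisors of 2418: sum = 1 + 2 + 3 + 6 + 13 + 26 + 31 + 39 + 62 + 78 + 93 + 186 + 403 + 806 + 1209 = 2958
Since 2958 > 2418, 2418 is abundant.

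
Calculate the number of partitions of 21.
792

p(n) counts ways to write n as a sum of positive integers (order ignored).
Euler's pentagonal recurrence: p(k) = p(k-1) + p(k-2) - p(k-5) - p(k-7) + p(k-12) + p(k-15) - ... (offsets j(3j∓1)/2, signs ++--, p(0)=1, p(<0)=0).
DP table for k = 0..20: p(0)=1, p(1)=1, p(2)=2, p(3)=3, p(4)=5, p(5)=7, p(6)=11, p(7)=15, p(8)=22, p(9)=30, p(10)=42, p(11)=56, p(12)=77, p(13)=101, p(14)=135, p(15)=176, p(16)=231, p(17)=297, p(18)=385, p(19)=490, p(20)=627.
Final step: p(21) = p(20) + p(19) - p(16) - p(14) + p(9) + p(6)
= 627 + 490 - 231 - 135 + 30 + 11
= 792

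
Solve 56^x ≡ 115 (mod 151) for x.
101

Baby-step giant-step with step n = ⌈√151⌉ = 13.
Baby steps 56^j mod 151 (j:value) for j=0..12: 0:1, 1:56, 2:116, 3:3, 4:17, 5:46, 6:9, 7:51, 8:138, 9:27, 10:2, 11:112, 12:81.
Giant-step multiplier: 56^(-13) ≡ 56^(150-13) = 56^137 ≡ 126 (mod 151).
Giant steps γ_i = 115·126^i mod 151: γ_0=115, γ_1=145, γ_2=150, γ_3=25, γ_4=130, γ_5=72, γ_6=12, γ_7=2 (in table at j=10).
x = i·n + j = 7·13 + 10 = 101.
Check: 56^101 ≡ 115 (mod 151).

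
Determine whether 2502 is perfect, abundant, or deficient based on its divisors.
abundant

Proper divisors of 2502: sum = 1 + 2 + 3 + 6 + 9 + 18 + 139 + 278 + 417 + 834 + 1251 = 2958
Since 2958 > 2502, 2502 is abundant.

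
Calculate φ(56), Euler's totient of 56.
24

56 = 2^3 × 7
φ(n) = n × ∏(1 - 1/p) for each prime p dividing n
φ(56) = 56 × (1 - 1/2) × (1 - 1/7) = 24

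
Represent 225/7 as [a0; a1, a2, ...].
[32; 7]

Euclidean algorithm steps:
225 = 32 × 7 + 1
7 = 7 × 1 + 0
Continued fraction: [32; 7]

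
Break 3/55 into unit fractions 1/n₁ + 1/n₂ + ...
1/19 + 1/523 + 1/546535

Greedy algorithm:
3/55: ceiling(55/3) = 19, use 1/19
2/1045: ceiling(1045/2) = 523, use 1/523
1/546535: ceiling(546535/1) = 546535, use 1/546535
Result: 3/55 = 1/19 + 1/523 + 1/546535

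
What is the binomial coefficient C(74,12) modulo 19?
13

Using Lucas' theorem:
Write n=74 and k=12 in base 19:
n in base 19: [3, 17]
k in base 19: [0, 12]
C(74,12) mod 19 = ∏ C(n_i, k_i) mod 19
Digit binomials (mod 19): C(3,0) = 1; C(17,12) = 6188 ≡ 13
Product: 1 × 13 = 13 ≡ 13 (mod 19)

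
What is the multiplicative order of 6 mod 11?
10

11 is prime, so ord(6) divides φ(11) = 10.
Divisors of 10: 1, 2, 5, 10.
Repeated squaring: 6^1 ≡ 6, 6^2 ≡ 3, 6^4 ≡ 9, 6^8 ≡ 4 (mod 11).
Test 6^d mod 11 for each divisor d in increasing order:
6^1 ≡ 6
6^2 ≡ 3
6^5 = 6^4·6^1 ≡ 10
6^10 = 6^8·6^2 ≡ 1  ← first divisor giving 1
The order is 10.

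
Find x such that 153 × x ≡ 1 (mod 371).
97

gcd(153, 371) = 1, so the inverse exists.
Extended Euclidean algorithm on (371, 153):
371 = 2 × 153 + 65  ⟹  65 = (1)·371 + (-2)·153
153 = 2 × 65 + 23  ⟹  23 = (-2)·371 + (5)·153
65 = 2 × 23 + 19  ⟹  19 = (5)·371 + (-12)·153
23 = 1 × 19 + 4  ⟹  4 = (-7)·371 + (17)·153
19 = 4 × 4 + 3  ⟹  3 = (33)·371 + (-80)·153
4 = 1 × 3 + 1  ⟹  1 = (-40)·371 + (97)·153
So (97)·153 ≡ 1 (mod 371), i.e. 153^(-1) ≡ 97 (mod 371).
Check: 153 × 97 = 14841 ≡ 1 (mod 371)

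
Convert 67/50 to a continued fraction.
[1; 2, 1, 16]

Euclidean algorithm steps:
67 = 1 × 50 + 17
50 = 2 × 17 + 16
17 = 1 × 16 + 1
16 = 16 × 1 + 0
Continued fraction: [1; 2, 1, 16]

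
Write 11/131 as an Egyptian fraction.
1/12 + 1/1572

Greedy algorithm:
11/131: ceiling(131/11) = 12, use 1/12
1/1572: ceiling(1572/1) = 1572, use 1/1572
Result: 11/131 = 1/12 + 1/1572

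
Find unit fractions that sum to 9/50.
1/6 + 1/75

Greedy algorithm:
9/50: ceiling(50/9) = 6, use 1/6
1/75: ceiling(75/1) = 75, use 1/75
Result: 9/50 = 1/6 + 1/75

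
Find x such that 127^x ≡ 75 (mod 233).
205

Baby-step giant-step with step n = ⌈√233⌉ = 16.
Baby steps 127^j mod 233 (j:value) for j=0..15: 0:1, 1:127, 2:52, 3:80, 4:141, 5:199, 6:109, 7:96, 8:76, 9:99, 10:224, 11:22, 12:231, 13:212, 14:129, 15:73.
Giant-step multiplier: 127^(-16) ≡ 127^(232-16) = 127^216 ≡ 19 (mod 233).
Giant steps γ_i = 75·19^i mod 233: γ_0=75, γ_1=27, γ_2=47, γ_3=194, γ_4=191, γ_5=134, γ_6=216, γ_7=143, γ_8=154, γ_9=130, γ_10=140, γ_11=97, γ_12=212 (in table at j=13).
x = i·n + j = 12·16 + 13 = 205.
Check: 127^205 ≡ 75 (mod 233).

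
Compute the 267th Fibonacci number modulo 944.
514

Matrix identity: Q^n = [[F_(n+1), F_n], [F_n, F_(n-1)]] with Q = [[1,1],[1,0]].
n = 267 = 100001011₂. Square-and-multiply, entries mod 944:
Q^1 = [[1,1],[1,0]]
Q^2 = (Q^1)² = [[2,1],[1,1]]
Q^4 = (Q^2)² = [[5,3],[3,2]]
Q^8 = (Q^4)² = [[34,21],[21,13]]
Q^16 = (Q^8)² = [[653,43],[43,610]]
Q^33 = (Q^16)²·Q = [[183,626],[626,501]]
Q^66 = (Q^33)² = [[565,552],[552,13]]
Q^133 = (Q^66)²·Q = [[873,889],[889,928]]
Q^267 = (Q^133)²·Q = [[579,514],[514,65]]
F_267 mod 944 = Q^267[0][1] = 514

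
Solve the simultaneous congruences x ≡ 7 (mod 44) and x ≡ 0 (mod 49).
931

Using Chinese Remainder Theorem:
M = 44 × 49 = 2156
M1 = 49, M2 = 44
y1 = 49^(-1) mod 44 = 9
y2 = 44^(-1) mod 49 = 39
x = (7×49×9 + 0×44×39) mod 2156 = 931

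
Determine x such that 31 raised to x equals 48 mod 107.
42

Baby-step giant-step with step n = ⌈√107⌉ = 11.
Baby steps 31^j mod 107 (j:value) for j=0..10: 0:1, 1:31, 2:105, 3:45, 4:4, 5:17, 6:99, 7:73, 8:16, 9:68, 10:75.
Giant-step multiplier: 31^(-11) ≡ 31^(106-11) = 31^95 ≡ 59 (mod 107).
Giant steps γ_i = 48·59^i mod 107: γ_0=48, γ_1=50, γ_2=61, γ_3=68 (in table at j=9).
x = i·n + j = 3·11 + 9 = 42.
Check: 31^42 ≡ 48 (mod 107).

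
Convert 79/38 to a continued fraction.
[2; 12, 1, 2]

Euclidean algorithm steps:
79 = 2 × 38 + 3
38 = 12 × 3 + 2
3 = 1 × 2 + 1
2 = 2 × 1 + 0
Continued fraction: [2; 12, 1, 2]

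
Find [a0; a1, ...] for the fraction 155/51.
[3; 25, 2]

Euclidean algorithm steps:
155 = 3 × 51 + 2
51 = 25 × 2 + 1
2 = 2 × 1 + 0
Continued fraction: [3; 25, 2]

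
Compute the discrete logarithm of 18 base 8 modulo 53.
29

Baby-step giant-step with step n = ⌈√53⌉ = 8.
Baby steps 8^j mod 53 (j:value) for j=0..7: 0:1, 1:8, 2:11, 3:35, 4:15, 5:14, 6:6, 7:48.
Giant-step multiplier: 8^(-8) ≡ 8^(52-8) = 8^44 ≡ 49 (mod 53).
Giant steps γ_i = 18·49^i mod 53: γ_0=18, γ_1=34, γ_2=23, γ_3=14 (in table at j=5).
x = i·n + j = 3·8 + 5 = 29.
Check: 8^29 ≡ 18 (mod 53).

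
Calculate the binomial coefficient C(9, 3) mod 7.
0

Using Lucas' theorem:
Write n=9 and k=3 in base 7:
n in base 7: [1, 2]
k in base 7: [0, 3]
C(9,3) mod 7 = ∏ C(n_i, k_i) mod 7
Digit binomials (mod 7): C(1,0) = 1; C(2,3) = 0 (k_i > n_i)
Product: 1 × 0 = 0 ≡ 0 (mod 7)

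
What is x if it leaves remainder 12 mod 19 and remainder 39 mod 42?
753

Using Chinese Remainder Theorem:
M = 19 × 42 = 798
M1 = 42, M2 = 19
y1 = 42^(-1) mod 19 = 5
y2 = 19^(-1) mod 42 = 31
x = (12×42×5 + 39×19×31) mod 798 = 753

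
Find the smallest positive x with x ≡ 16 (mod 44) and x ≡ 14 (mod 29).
1116

Using Chinese Remainder Theorem:
M = 44 × 29 = 1276
M1 = 29, M2 = 44
y1 = 29^(-1) mod 44 = 41
y2 = 44^(-1) mod 29 = 2
x = (16×29×41 + 14×44×2) mod 1276 = 1116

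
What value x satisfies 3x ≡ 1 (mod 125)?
42

gcd(3, 125) = 1, so the inverse exists.
Extended Euclidean algorithm on (125, 3):
125 = 41 × 3 + 2  ⟹  2 = (1)·125 + (-41)·3
3 = 1 × 2 + 1  ⟹  1 = (-1)·125 + (42)·3
So (42)·3 ≡ 1 (mod 125), i.e. 3^(-1) ≡ 42 (mod 125).
Check: 3 × 42 = 126 ≡ 1 (mod 125)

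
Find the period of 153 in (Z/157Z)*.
13

157 is prime, so ord(153) divides φ(157) = 156.
Divisors of 156: 1, 2, 3, 4, 6, 12, 13, 26, 39, 52, 78, 156.
Repeated squaring: 153^1 ≡ 153, 153^2 ≡ 16, 153^4 ≡ 99, 153^8 ≡ 67, 153^16 ≡ 93, 153^32 ≡ 14, 153^64 ≡ 39, 153^128 ≡ 108 (mod 157).
Test 153^d mod 157 for each divisor d in increasing order:
153^1 ≡ 153
153^2 ≡ 16
153^3 = 153^2·153^1 ≡ 93
153^4 ≡ 99
153^6 = 153^4·153^2 ≡ 14
153^12 = 153^8·153^4 ≡ 39
153^13 = 153^8·153^4·153^1 ≡ 1  ← first divisor giving 1
The order is 13.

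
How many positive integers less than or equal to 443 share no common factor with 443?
442

443 = 443
φ(n) = n × ∏(1 - 1/p) for each prime p dividing n
φ(443) = 443 × (1 - 1/443) = 442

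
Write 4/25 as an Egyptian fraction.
1/7 + 1/59 + 1/5163 + 1/53307975

Greedy algorithm:
4/25: ceiling(25/4) = 7, use 1/7
3/175: ceiling(175/3) = 59, use 1/59
2/10325: ceiling(10325/2) = 5163, use 1/5163
1/53307975: ceiling(53307975/1) = 53307975, use 1/53307975
Result: 4/25 = 1/7 + 1/59 + 1/5163 + 1/53307975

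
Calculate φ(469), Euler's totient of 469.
396

469 = 7 × 67
φ(n) = n × ∏(1 - 1/p) for each prime p dividing n
φ(469) = 469 × (1 - 1/7) × (1 - 1/67) = 396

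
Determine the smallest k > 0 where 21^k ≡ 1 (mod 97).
96

97 is prime, so ord(21) divides φ(97) = 96.
Divisors of 96: 1, 2, 3, 4, 6, 8, 12, 16, 24, 32, 48, 96.
Repeated squaring: 21^1 ≡ 21, 21^2 ≡ 53, 21^4 ≡ 93, 21^8 ≡ 16, 21^16 ≡ 62, 21^32 ≡ 61, 21^64 ≡ 35 (mod 97).
Test 21^d mod 97 for each divisor d in increasing order:
21^1 ≡ 21
21^2 ≡ 53
21^3 = 21^2·21^1 ≡ 46
21^4 ≡ 93
21^6 = 21^4·21^2 ≡ 79
21^8 ≡ 16
21^12 = 21^8·21^4 ≡ 33
21^16 ≡ 62
21^24 = 21^16·21^8 ≡ 22
21^32 ≡ 61
21^48 = 21^32·21^16 ≡ 96
21^96 = 21^64·21^32 ≡ 1  ← first divisor giving 1
The order is 96.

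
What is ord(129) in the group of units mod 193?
16

193 is prime, so ord(129) divides φ(193) = 192.
Divisors of 192: 1, 2, 3, 4, 6, 8, 12, 16, 24, 32, 48, 64, 96, 192.
Repeated squaring: 129^1 ≡ 129, 129^2 ≡ 43, 129^4 ≡ 112, 129^8 ≡ 192, 129^16 ≡ 1, 129^32 ≡ 1, 129^64 ≡ 1, 129^128 ≡ 1 (mod 193).
Test 129^d mod 193 for each divisor d in increasing order:
129^1 ≡ 129
129^2 ≡ 43
129^3 = 129^2·129^1 ≡ 143
129^4 ≡ 112
129^6 = 129^4·129^2 ≡ 184
129^8 ≡ 192
129^12 = 129^8·129^4 ≡ 81
129^16 ≡ 1  ← first divisor giving 1
The order is 16.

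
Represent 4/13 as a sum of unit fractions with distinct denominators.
1/4 + 1/18 + 1/468

Greedy algorithm:
4/13: ceiling(13/4) = 4, use 1/4
3/52: ceiling(52/3) = 18, use 1/18
1/468: ceiling(468/1) = 468, use 1/468
Result: 4/13 = 1/4 + 1/18 + 1/468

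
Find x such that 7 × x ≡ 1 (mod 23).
10

gcd(7, 23) = 1, so the inverse exists.
Extended Euclidean algorithm on (23, 7):
23 = 3 × 7 + 2  ⟹  2 = (1)·23 + (-3)·7
7 = 3 × 2 + 1  ⟹  1 = (-3)·23 + (10)·7
So (10)·7 ≡ 1 (mod 23), i.e. 7^(-1) ≡ 10 (mod 23).
Check: 7 × 10 = 70 ≡ 1 (mod 23)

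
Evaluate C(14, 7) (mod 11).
0

Using Lucas' theorem:
Write n=14 and k=7 in base 11:
n in base 11: [1, 3]
k in base 11: [0, 7]
C(14,7) mod 11 = ∏ C(n_i, k_i) mod 11
Digit binomials (mod 11): C(1,0) = 1; C(3,7) = 0 (k_i > n_i)
Product: 1 × 0 = 0 ≡ 0 (mod 11)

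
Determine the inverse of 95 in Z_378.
191

gcd(95, 378) = 1, so the inverse exists.
Extended Euclidean algorithm on (378, 95):
378 = 3 × 95 + 93  ⟹  93 = (1)·378 + (-3)·95
95 = 1 × 93 + 2  ⟹  2 = (-1)·378 + (4)·95
93 = 46 × 2 + 1  ⟹  1 = (47)·378 + (-187)·95
So (-187)·95 ≡ 1 (mod 378), i.e. 95^(-1) ≡ -187 ≡ 191 (mod 378).
Check: 95 × 191 = 18145 ≡ 1 (mod 378)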